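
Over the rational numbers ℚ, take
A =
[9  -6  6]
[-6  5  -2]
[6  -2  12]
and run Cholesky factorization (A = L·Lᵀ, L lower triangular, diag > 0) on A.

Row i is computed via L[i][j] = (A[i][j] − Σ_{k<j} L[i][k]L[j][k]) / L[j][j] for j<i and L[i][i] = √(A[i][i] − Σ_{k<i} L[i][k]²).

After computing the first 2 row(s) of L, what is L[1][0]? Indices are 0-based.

L[1][0] = -2

Step 1: L[0][0] = √(9) = 3.
  L[1][0] = (-6) / L[0][0] = -2.
Step 2: L[1][1] = √(1) = 1.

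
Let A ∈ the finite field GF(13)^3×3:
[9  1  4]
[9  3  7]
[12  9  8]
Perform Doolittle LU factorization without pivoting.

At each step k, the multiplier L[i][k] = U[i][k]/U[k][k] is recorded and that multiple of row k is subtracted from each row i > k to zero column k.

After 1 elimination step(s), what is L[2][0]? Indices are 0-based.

L[2][0] = 10

Step 1: pivot at (0,0) is 9.
  row1 ← row1 − (1)·row0  ⇒  L[1][0]=1, U row1=(0, 2, 3)
  row2 ← row2 − (10)·row0  ⇒  L[2][0]=10, U row2=(0, 12, 7)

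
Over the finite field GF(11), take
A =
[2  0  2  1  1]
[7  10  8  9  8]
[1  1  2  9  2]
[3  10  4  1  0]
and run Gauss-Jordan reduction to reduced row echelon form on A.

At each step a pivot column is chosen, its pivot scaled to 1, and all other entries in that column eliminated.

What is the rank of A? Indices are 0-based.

rank = 4

pivot(0,0)=2: scale R0 → (1, 0, 1, 6, 6)
  clear (1,0): R1 −= (7)R0 → (0, 10, 1, 0, 10)
  clear (2,0): R2 −= (1)R0 → (0, 1, 1, 3, 7)
  clear (3,0): R3 −= (3)R0 → (0, 10, 1, 5, 4)
pivot(1,1)=10: scale R1 → (0, 1, 10, 0, 1)
  clear (2,1): R2 −= (1)R1 → (0, 0, 2, 3, 6)
  clear (3,1): R3 −= (10)R1 → (0, 0, 0, 5, 5)
pivot(2,2)=2: scale R2 → (0, 0, 1, 7, 3)
  clear (0,2): R0 −= (1)R2 → (1, 0, 0, 10, 3)
  clear (1,2): R1 −= (10)R2 → (0, 1, 0, 7, 4)
pivot(3,3)=5: scale R3 → (0, 0, 0, 1, 1)
  clear (0,3): R0 −= (10)R3 → (1, 0, 0, 0, 4)
  clear (1,3): R1 −= (7)R3 → (0, 1, 0, 0, 8)
  clear (2,3): R2 −= (7)R3 → (0, 0, 1, 0, 7)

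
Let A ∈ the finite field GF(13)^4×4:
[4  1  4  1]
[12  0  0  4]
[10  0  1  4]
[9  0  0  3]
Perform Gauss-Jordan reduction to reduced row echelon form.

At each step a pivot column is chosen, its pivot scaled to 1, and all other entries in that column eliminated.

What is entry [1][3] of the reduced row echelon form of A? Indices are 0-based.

M[1][3] = 10

[1] R0 /= 4  ⇒  (1, 10, 1, 10)
     R1 -= 12·R0  ⇒  (0, 10, 1, 1)
     R2 -= 10·R0  ⇒  (0, 4, 4, 8)
     R3 -= 9·R0  ⇒  (0, 1, 4, 4)
[2] R1 /= 10  ⇒  (0, 1, 4, 4)
     R0 -= 10·R1  ⇒  (1, 0, 0, 9)
     R2 -= 4·R1  ⇒  (0, 0, 1, 5)
     R3 -= 1·R1  ⇒  (0, 0, 0, 0)
[3] R2 /= 1  ⇒  (0, 0, 1, 5)
     R1 -= 4·R2  ⇒  (0, 1, 0, 10)
column 3 empty below row 3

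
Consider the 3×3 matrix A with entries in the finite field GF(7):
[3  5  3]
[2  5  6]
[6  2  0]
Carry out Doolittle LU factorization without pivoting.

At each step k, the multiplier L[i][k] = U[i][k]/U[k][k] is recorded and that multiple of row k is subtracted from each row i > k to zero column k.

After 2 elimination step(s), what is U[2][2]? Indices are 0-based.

U[2][2] = 2

k=0: U[0][0]=3
  eliminate (1,0): mult=3, new row 1: (0, 4, 4); set L[1][0]=3
  eliminate (2,0): mult=2, new row 2: (0, 6, 1); set L[2][0]=2
k=1: U[1][1]=4
  eliminate (2,1): mult=5, new row 2: (0, 0, 2); set L[2][1]=5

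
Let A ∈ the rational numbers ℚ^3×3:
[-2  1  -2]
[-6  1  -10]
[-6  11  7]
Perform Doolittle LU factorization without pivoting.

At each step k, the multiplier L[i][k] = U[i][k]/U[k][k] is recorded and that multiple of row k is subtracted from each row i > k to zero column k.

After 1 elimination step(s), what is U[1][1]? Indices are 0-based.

U[1][1] = -2

k=0: U[0][0]=-2
  eliminate (1,0): mult=3, new row 1: (0, -2, -4); set L[1][0]=3
  eliminate (2,0): mult=3, new row 2: (0, 8, 13); set L[2][0]=3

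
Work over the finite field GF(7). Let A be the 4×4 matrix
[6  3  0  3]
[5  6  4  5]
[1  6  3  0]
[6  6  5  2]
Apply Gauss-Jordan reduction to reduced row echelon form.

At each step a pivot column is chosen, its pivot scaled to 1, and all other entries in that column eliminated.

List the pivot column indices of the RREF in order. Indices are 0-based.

pivot columns: 0, 1, 2, 3

pivot(0,0)=6: scale R0 → (1, 4, 0, 4)
  clear (1,0): R1 −= (5)R0 → (0, 0, 4, 6)
  clear (2,0): R2 −= (1)R0 → (0, 2, 3, 3)
  clear (3,0): R3 −= (6)R0 → (0, 3, 5, 6)
pivot(1,1): swap R1↔R2
pivot(1,1)=2: scale R1 → (0, 1, 5, 5)
  clear (0,1): R0 −= (4)R1 → (1, 0, 1, 5)
  clear (3,1): R3 −= (3)R1 → (0, 0, 4, 5)
pivot(2,2)=4: scale R2 → (0, 0, 1, 5)
  clear (0,2): R0 −= (1)R2 → (1, 0, 0, 0)
  clear (1,2): R1 −= (5)R2 → (0, 1, 0, 1)
  clear (3,2): R3 −= (4)R2 → (0, 0, 0, 6)
pivot(3,3)=6: scale R3 → (0, 0, 0, 1)
  clear (1,3): R1 −= (1)R3 → (0, 1, 0, 0)
  clear (2,3): R2 −= (5)R3 → (0, 0, 1, 0)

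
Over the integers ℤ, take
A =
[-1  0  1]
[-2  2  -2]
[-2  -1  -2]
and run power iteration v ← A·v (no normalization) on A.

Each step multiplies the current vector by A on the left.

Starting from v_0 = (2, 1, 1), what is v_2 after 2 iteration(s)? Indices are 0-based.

v_2 = (-6, 8, 20)

v_0 = (2, 1, 1).
v_1 = A·v_0 = (-1, -4, -7).
v_2 = A·v_1 = (-6, 8, 20).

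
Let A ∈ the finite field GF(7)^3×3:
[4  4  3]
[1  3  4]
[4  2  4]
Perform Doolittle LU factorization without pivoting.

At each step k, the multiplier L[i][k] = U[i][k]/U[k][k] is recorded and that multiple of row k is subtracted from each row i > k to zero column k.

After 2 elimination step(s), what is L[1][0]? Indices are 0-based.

k=0: U[0][0]=4
  eliminate (1,0): mult=2, new row 1: (0, 2, 5); set L[1][0]=2
  eliminate (2,0): mult=1, new row 2: (0, 5, 1); set L[2][0]=1
k=1: U[1][1]=2
  eliminate (2,1): mult=6, new row 2: (0, 0, 6); set L[2][1]=6

L[1][0] = 2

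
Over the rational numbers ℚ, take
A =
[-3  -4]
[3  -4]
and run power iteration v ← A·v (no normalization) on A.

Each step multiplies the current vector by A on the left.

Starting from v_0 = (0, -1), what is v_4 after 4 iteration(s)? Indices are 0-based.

v_0 = (0, -1).
v_1 = A·v_0 = (4, 4).
v_2 = A·v_1 = (-28, -4).
v_3 = A·v_2 = (100, -68).
v_4 = A·v_3 = (-28, 572).

v_4 = (-28, 572)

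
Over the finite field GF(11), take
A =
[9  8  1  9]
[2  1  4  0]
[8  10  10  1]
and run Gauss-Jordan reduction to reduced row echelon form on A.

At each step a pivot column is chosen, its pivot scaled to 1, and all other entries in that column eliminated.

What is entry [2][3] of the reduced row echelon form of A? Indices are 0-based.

step 1: normalize row 0 (÷9) = (1, 7, 5, 1)
  row 1: subtract 2×row0 = (0, 9, 5, 9)
  row 2: subtract 8×row0 = (0, 9, 3, 4)
step 2: normalize row 1 (÷9) = (0, 1, 3, 1)
  row 0: subtract 7×row1 = (1, 0, 6, 5)
  row 2: subtract 9×row1 = (0, 0, 9, 6)
step 3: normalize row 2 (÷9) = (0, 0, 1, 8)
  row 0: subtract 6×row2 = (1, 0, 0, 1)
  row 1: subtract 3×row2 = (0, 1, 0, 10)

M[2][3] = 8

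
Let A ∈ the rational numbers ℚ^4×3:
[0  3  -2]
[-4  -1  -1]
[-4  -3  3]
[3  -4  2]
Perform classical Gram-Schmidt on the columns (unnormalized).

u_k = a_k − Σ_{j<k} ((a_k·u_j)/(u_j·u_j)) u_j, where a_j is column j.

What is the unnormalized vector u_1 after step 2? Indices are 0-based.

Step 1: u_0 = a_0 = (0, -4, -4, 3).
Step 2: u_1 = a_1 − (4/41)·u_0 = (3, -25/41, -107/41, -176/41).

u_1 = (3, -25/41, -107/41, -176/41)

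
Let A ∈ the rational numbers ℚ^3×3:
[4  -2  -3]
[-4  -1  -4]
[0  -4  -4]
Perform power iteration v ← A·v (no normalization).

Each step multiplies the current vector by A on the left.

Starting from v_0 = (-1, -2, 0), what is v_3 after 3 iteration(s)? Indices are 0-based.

v_3 = (100, 406, 376)

v_0 = (-1, -2, 0).
v_1 = A·v_0 = (0, 6, 8).
v_2 = A·v_1 = (-36, -38, -56).
v_3 = A·v_2 = (100, 406, 376).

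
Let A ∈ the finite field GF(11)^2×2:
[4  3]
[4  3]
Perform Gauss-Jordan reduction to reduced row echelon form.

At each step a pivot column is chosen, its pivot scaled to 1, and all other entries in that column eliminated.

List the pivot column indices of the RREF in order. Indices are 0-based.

step 1: normalize row 0 (÷4) = (1, 9)
  row 1: subtract 4×row0 = (0, 0)
skip col 1 (zero from row 1)

pivot columns: 0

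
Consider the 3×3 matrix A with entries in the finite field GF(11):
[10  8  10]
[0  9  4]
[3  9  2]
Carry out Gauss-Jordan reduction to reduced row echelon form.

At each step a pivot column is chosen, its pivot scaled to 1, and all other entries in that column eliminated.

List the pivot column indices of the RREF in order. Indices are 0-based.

pivot(0,0)=10: scale R0 → (1, 3, 1)
  clear (2,0): R2 −= (3)R0 → (0, 0, 10)
pivot(1,1)=9: scale R1 → (0, 1, 9)
  clear (0,1): R0 −= (3)R1 → (1, 0, 7)
pivot(2,2)=10: scale R2 → (0, 0, 1)
  clear (0,2): R0 −= (7)R2 → (1, 0, 0)
  clear (1,2): R1 −= (9)R2 → (0, 1, 0)

pivot columns: 0, 1, 2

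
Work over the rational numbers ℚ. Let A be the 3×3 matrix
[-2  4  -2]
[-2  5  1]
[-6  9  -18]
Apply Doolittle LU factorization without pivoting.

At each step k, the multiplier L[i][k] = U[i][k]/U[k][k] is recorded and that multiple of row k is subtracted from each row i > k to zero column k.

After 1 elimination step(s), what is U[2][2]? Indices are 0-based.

[col 0] pivot -2
  R1 -= 1*R0 → (0, 1, 3)  (L[1][0] := 1)
  R2 -= 3*R0 → (0, -3, -12)  (L[2][0] := 3)

U[2][2] = -12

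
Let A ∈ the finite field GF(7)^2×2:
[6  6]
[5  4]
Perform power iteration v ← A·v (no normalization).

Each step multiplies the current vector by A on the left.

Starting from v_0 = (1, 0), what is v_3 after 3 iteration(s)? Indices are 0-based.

v_0 = (1, 0).
v_1 = A·v_0 = (6, 5).
v_2 = A·v_1 = (3, 1).
v_3 = A·v_2 = (3, 5).

v_3 = (3, 5)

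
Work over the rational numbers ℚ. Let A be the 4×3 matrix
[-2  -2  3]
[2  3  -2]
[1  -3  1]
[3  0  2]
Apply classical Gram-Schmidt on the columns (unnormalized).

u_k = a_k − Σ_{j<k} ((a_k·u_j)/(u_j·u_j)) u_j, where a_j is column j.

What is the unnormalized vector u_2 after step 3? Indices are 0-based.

u_2 = (621/347, -25/347, -439/347, 577/347)

Step 1: u_0 = a_0 = (-2, 2, 1, 3).
Step 2: u_1 = a_1 − (7/18)·u_0 = (-11/9, 20/9, -61/18, -7/6).
Step 3: u_2 = a_2 − (-1/6)·u_0 − (-249/347)·u_1 = (621/347, -25/347, -439/347, 577/347).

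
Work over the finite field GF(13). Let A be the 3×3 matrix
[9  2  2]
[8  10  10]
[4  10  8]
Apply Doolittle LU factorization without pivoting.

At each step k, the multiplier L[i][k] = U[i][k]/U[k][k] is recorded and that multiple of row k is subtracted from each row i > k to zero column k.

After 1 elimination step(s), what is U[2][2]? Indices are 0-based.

U[2][2] = 10

[col 0] pivot 9
  R1 -= 11*R0 → (0, 1, 1)  (L[1][0] := 11)
  R2 -= 12*R0 → (0, 12, 10)  (L[2][0] := 12)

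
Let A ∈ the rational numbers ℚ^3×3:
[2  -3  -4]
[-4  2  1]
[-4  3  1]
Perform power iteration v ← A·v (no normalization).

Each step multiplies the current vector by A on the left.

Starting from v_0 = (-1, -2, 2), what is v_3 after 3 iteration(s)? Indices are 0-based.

v_3 = (-176, 118, 138)

v_0 = (-1, -2, 2).
v_1 = A·v_0 = (-4, 2, 0).
v_2 = A·v_1 = (-14, 20, 22).
v_3 = A·v_2 = (-176, 118, 138).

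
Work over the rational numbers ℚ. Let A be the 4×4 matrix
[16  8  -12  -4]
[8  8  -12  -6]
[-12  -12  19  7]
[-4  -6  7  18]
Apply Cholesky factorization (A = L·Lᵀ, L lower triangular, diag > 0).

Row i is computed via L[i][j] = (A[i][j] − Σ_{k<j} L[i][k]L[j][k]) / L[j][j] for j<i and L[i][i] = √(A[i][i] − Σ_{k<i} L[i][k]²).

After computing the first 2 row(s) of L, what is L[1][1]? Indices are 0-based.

Step 1: L[0][0] = √(16) = 4.
  L[1][0] = (8) / L[0][0] = 2.
Step 2: L[1][1] = √(4) = 2.

L[1][1] = 2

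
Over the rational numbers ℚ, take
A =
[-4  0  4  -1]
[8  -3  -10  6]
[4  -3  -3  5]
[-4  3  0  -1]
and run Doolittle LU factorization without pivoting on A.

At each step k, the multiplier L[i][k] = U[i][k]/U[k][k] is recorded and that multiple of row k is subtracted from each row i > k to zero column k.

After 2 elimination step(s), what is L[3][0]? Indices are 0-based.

k=0: U[0][0]=-4
  eliminate (1,0): mult=-2, new row 1: (0, -3, -2, 4); set L[1][0]=-2
  eliminate (2,0): mult=-1, new row 2: (0, -3, 1, 4); set L[2][0]=-1
  eliminate (3,0): mult=1, new row 3: (0, 3, -4, 0); set L[3][0]=1
k=1: U[1][1]=-3
  eliminate (2,1): mult=1, new row 2: (0, 0, 3, 0); set L[2][1]=1
  eliminate (3,1): mult=-1, new row 3: (0, 0, -6, 4); set L[3][1]=-1

L[3][0] = 1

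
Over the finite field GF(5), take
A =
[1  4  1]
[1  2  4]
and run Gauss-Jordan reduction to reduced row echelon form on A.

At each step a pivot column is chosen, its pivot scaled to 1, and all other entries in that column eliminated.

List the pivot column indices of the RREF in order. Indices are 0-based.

step 1: normalize row 0 (÷1) = (1, 4, 1)
  row 1: subtract 1×row0 = (0, 3, 3)
step 2: normalize row 1 (÷3) = (0, 1, 1)
  row 0: subtract 4×row1 = (1, 0, 2)

pivot columns: 0, 1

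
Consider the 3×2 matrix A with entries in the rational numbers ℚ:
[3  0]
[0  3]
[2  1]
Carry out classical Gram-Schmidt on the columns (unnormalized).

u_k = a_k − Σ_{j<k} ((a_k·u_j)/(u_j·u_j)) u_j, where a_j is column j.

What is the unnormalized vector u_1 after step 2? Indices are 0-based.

u_1 = (-6/13, 3, 9/13)

Step 1: u_0 = a_0 = (3, 0, 2).
Step 2: u_1 = a_1 − (2/13)·u_0 = (-6/13, 3, 9/13).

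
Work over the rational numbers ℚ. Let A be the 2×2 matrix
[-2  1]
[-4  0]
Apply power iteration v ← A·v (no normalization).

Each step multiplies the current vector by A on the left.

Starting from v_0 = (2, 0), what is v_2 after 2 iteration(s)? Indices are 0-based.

v_2 = (0, 16)

v_0 = (2, 0).
v_1 = A·v_0 = (-4, -8).
v_2 = A·v_1 = (0, 16).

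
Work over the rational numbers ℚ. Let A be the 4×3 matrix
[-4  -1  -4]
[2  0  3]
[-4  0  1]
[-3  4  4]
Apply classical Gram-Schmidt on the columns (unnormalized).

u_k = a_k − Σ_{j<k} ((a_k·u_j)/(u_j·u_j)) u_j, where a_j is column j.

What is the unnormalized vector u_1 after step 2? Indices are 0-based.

u_1 = (-77/45, 16/45, -32/45, 52/15)

Step 1: u_0 = a_0 = (-4, 2, -4, -3).
Step 2: u_1 = a_1 − (-8/45)·u_0 = (-77/45, 16/45, -32/45, 52/15).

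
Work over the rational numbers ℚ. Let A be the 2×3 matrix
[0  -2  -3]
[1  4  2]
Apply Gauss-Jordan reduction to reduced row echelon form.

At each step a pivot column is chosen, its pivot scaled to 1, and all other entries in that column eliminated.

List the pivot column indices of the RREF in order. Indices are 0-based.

[1] R0 <-> R1
[1] R0 /= 1  ⇒  (1, 4, 2)
[2] R1 /= -2  ⇒  (0, 1, 3/2)
     R0 -= 4·R1  ⇒  (1, 0, -4)

pivot columns: 0, 1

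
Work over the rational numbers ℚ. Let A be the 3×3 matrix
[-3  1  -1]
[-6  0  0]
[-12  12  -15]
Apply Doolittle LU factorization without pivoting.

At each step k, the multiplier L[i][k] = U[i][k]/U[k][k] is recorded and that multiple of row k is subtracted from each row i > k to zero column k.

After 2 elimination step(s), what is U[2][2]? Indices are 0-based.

U[2][2] = -3

Step 1: pivot at (0,0) is -3.
  row1 ← row1 − (2)·row0  ⇒  L[1][0]=2, U row1=(0, -2, 2)
  row2 ← row2 − (4)·row0  ⇒  L[2][0]=4, U row2=(0, 8, -11)
Step 2: pivot at (1,1) is -2.
  row2 ← row2 − (-4)·row1  ⇒  L[2][1]=-4, U row2=(0, 0, -3)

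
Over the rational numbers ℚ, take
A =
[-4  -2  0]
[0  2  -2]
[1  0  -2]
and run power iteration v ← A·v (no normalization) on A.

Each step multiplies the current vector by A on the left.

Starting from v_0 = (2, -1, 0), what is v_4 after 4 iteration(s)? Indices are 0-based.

v_0 = (2, -1, 0).
v_1 = A·v_0 = (-6, -2, 2).
v_2 = A·v_1 = (28, -8, -10).
v_3 = A·v_2 = (-96, 4, 48).
v_4 = A·v_3 = (376, -88, -192).

v_4 = (376, -88, -192)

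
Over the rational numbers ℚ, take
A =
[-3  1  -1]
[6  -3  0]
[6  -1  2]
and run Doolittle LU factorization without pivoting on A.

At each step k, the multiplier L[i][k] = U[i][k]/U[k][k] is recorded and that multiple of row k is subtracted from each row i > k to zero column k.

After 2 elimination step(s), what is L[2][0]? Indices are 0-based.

k=0: U[0][0]=-3
  eliminate (1,0): mult=-2, new row 1: (0, -1, -2); set L[1][0]=-2
  eliminate (2,0): mult=-2, new row 2: (0, 1, 0); set L[2][0]=-2
k=1: U[1][1]=-1
  eliminate (2,1): mult=-1, new row 2: (0, 0, -2); set L[2][1]=-1

L[2][0] = -2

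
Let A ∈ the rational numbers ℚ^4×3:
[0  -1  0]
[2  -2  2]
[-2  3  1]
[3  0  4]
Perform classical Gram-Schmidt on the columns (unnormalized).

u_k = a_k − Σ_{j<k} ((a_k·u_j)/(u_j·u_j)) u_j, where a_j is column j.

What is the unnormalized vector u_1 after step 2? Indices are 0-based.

u_1 = (-1, -14/17, 31/17, 30/17)

Step 1: u_0 = a_0 = (0, 2, -2, 3).
Step 2: u_1 = a_1 − (-10/17)·u_0 = (-1, -14/17, 31/17, 30/17).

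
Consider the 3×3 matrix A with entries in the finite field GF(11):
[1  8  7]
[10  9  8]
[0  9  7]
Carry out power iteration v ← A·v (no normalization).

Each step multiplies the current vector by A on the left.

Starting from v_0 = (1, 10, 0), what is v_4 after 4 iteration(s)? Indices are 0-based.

v_4 = (4, 2, 7)

v_0 = (1, 10, 0).
v_1 = A·v_0 = (4, 1, 2).
v_2 = A·v_1 = (4, 10, 1).
v_3 = A·v_2 = (3, 6, 9).
v_4 = A·v_3 = (4, 2, 7).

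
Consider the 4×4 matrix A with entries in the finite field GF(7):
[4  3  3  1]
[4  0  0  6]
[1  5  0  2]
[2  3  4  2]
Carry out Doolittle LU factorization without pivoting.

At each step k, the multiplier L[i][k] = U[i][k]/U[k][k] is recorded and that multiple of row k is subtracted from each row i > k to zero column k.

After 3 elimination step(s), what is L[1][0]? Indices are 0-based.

L[1][0] = 1

k=0: U[0][0]=4
  eliminate (1,0): mult=1, new row 1: (0, 4, 4, 5); set L[1][0]=1
  eliminate (2,0): mult=2, new row 2: (0, 6, 1, 0); set L[2][0]=2
  eliminate (3,0): mult=4, new row 3: (0, 5, 6, 5); set L[3][0]=4
k=1: U[1][1]=4
  eliminate (2,1): mult=5, new row 2: (0, 0, 2, 3); set L[2][1]=5
  eliminate (3,1): mult=3, new row 3: (0, 0, 1, 4); set L[3][1]=3
k=2: U[2][2]=2
  eliminate (3,2): mult=4, new row 3: (0, 0, 0, 6); set L[3][2]=4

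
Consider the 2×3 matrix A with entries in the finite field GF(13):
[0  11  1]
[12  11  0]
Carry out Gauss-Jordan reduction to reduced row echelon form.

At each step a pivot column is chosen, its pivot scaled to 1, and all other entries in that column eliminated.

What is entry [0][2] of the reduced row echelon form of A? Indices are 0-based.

M[0][2] = 1

step 1: exchange rows 0,1
step 1: normalize row 0 (÷12) = (1, 2, 0)
step 2: normalize row 1 (÷11) = (0, 1, 6)
  row 0: subtract 2×row1 = (1, 0, 1)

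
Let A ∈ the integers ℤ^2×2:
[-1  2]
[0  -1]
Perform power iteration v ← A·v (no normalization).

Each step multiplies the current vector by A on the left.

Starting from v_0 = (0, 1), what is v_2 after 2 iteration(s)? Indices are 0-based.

v_0 = (0, 1).
v_1 = A·v_0 = (2, -1).
v_2 = A·v_1 = (-4, 1).

v_2 = (-4, 1)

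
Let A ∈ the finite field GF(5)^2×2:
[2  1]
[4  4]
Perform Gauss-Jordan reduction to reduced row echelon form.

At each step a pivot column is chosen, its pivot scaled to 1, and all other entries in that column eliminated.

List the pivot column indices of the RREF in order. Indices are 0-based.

pivot columns: 0, 1

pivot(0,0)=2: scale R0 → (1, 3)
  clear (1,0): R1 −= (4)R0 → (0, 2)
pivot(1,1)=2: scale R1 → (0, 1)
  clear (0,1): R0 −= (3)R1 → (1, 0)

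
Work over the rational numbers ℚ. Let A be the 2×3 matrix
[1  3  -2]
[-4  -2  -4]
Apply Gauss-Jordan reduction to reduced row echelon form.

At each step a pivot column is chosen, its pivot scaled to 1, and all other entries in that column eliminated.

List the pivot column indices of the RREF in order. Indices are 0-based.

pivot columns: 0, 1

step 1: normalize row 0 (÷1) = (1, 3, -2)
  row 1: subtract -4×row0 = (0, 10, -12)
step 2: normalize row 1 (÷10) = (0, 1, -6/5)
  row 0: subtract 3×row1 = (1, 0, 8/5)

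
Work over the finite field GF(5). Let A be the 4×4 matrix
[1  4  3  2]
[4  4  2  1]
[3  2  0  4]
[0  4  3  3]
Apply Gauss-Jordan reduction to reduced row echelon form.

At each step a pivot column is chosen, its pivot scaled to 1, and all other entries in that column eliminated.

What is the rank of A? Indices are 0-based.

[1] R0 /= 1  ⇒  (1, 4, 3, 2)
     R1 -= 4·R0  ⇒  (0, 3, 0, 3)
     R2 -= 3·R0  ⇒  (0, 0, 1, 3)
[2] R1 /= 3  ⇒  (0, 1, 0, 1)
     R0 -= 4·R1  ⇒  (1, 0, 3, 3)
     R3 -= 4·R1  ⇒  (0, 0, 3, 4)
[3] R2 /= 1  ⇒  (0, 0, 1, 3)
     R0 -= 3·R2  ⇒  (1, 0, 0, 4)
     R3 -= 3·R2  ⇒  (0, 0, 0, 0)
column 3 empty below row 3

rank = 3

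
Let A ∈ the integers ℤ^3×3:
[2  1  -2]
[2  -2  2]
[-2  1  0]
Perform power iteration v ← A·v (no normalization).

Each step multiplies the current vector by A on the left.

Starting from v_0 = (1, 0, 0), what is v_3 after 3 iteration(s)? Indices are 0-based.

v_3 = (20, 24, -24)

v_0 = (1, 0, 0).
v_1 = A·v_0 = (2, 2, -2).
v_2 = A·v_1 = (10, -4, -2).
v_3 = A·v_2 = (20, 24, -24).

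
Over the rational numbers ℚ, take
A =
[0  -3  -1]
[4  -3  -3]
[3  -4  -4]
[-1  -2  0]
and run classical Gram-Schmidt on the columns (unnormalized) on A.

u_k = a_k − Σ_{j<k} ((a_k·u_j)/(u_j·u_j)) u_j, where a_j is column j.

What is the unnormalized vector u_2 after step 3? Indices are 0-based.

Step 1: u_0 = a_0 = (0, 4, 3, -1).
Step 2: u_1 = a_1 − (-11/13)·u_0 = (-3, 5/13, -19/13, -37/13).
Step 3: u_2 = a_2 − (-12/13)·u_0 − (25/63)·u_1 = (4/21, 34/63, -41/63, 13/63).

u_2 = (4/21, 34/63, -41/63, 13/63)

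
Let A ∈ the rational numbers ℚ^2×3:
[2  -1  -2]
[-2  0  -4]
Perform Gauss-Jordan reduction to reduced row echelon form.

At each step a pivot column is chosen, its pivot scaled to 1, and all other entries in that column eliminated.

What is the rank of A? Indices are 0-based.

pivot(0,0)=2: scale R0 → (1, -1/2, -1)
  clear (1,0): R1 −= (-2)R0 → (0, -1, -6)
pivot(1,1)=-1: scale R1 → (0, 1, 6)
  clear (0,1): R0 −= (-1/2)R1 → (1, 0, 2)

rank = 2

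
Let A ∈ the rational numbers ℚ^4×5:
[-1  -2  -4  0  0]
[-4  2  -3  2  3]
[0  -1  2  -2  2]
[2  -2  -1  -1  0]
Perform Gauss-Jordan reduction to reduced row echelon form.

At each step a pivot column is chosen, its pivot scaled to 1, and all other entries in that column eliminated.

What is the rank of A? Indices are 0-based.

[1] R0 /= -1  ⇒  (1, 2, 4, 0, 0)
     R1 -= -4·R0  ⇒  (0, 10, 13, 2, 3)
     R3 -= 2·R0  ⇒  (0, -6, -9, -1, 0)
[2] R1 /= 10  ⇒  (0, 1, 13/10, 1/5, 3/10)
     R0 -= 2·R1  ⇒  (1, 0, 7/5, -2/5, -3/5)
     R2 -= -1·R1  ⇒  (0, 0, 33/10, -9/5, 23/10)
     R3 -= -6·R1  ⇒  (0, 0, -6/5, 1/5, 9/5)
[3] R2 /= 33/10  ⇒  (0, 0, 1, -6/11, 23/33)
     R0 -= 7/5·R2  ⇒  (1, 0, 0, 4/11, -52/33)
     R1 -= 13/10·R2  ⇒  (0, 1, 0, 10/11, -20/33)
     R3 -= -6/5·R2  ⇒  (0, 0, 0, -5/11, 29/11)
[4] R3 /= -5/11  ⇒  (0, 0, 0, 1, -29/5)
     R0 -= 4/11·R3  ⇒  (1, 0, 0, 0, 8/15)
     R1 -= 10/11·R3  ⇒  (0, 1, 0, 0, 14/3)
     R2 -= -6/11·R3  ⇒  (0, 0, 1, 0, -37/15)

rank = 4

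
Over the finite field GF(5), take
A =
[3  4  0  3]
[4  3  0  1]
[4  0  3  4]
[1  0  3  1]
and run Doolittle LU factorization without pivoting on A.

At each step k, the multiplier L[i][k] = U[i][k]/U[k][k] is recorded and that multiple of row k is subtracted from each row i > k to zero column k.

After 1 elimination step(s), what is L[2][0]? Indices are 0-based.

L[2][0] = 3

Step 1: pivot at (0,0) is 3.
  row1 ← row1 − (3)·row0  ⇒  L[1][0]=3, U row1=(0, 1, 0, 2)
  row2 ← row2 − (3)·row0  ⇒  L[2][0]=3, U row2=(0, 3, 3, 0)
  row3 ← row3 − (2)·row0  ⇒  L[3][0]=2, U row3=(0, 2, 3, 0)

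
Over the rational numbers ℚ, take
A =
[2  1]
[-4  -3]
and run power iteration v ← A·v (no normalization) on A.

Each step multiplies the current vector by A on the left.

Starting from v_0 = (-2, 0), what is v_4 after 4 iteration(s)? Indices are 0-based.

v_4 = (8, -40)

v_0 = (-2, 0).
v_1 = A·v_0 = (-4, 8).
v_2 = A·v_1 = (0, -8).
v_3 = A·v_2 = (-8, 24).
v_4 = A·v_3 = (8, -40).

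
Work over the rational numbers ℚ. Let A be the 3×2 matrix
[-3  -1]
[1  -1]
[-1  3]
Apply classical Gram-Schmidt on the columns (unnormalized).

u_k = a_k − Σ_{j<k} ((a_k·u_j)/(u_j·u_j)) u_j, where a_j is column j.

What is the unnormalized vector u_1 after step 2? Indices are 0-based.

u_1 = (-14/11, -10/11, 32/11)

Step 1: u_0 = a_0 = (-3, 1, -1).
Step 2: u_1 = a_1 − (-1/11)·u_0 = (-14/11, -10/11, 32/11).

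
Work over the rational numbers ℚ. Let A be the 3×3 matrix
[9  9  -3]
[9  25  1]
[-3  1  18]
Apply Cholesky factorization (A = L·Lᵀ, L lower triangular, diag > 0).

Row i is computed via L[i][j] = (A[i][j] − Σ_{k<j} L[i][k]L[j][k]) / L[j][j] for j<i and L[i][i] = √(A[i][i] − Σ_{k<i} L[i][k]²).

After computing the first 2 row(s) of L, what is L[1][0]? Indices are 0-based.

Step 1: L[0][0] = √(9) = 3.
  L[1][0] = (9) / L[0][0] = 3.
Step 2: L[1][1] = √(16) = 4.

L[1][0] = 3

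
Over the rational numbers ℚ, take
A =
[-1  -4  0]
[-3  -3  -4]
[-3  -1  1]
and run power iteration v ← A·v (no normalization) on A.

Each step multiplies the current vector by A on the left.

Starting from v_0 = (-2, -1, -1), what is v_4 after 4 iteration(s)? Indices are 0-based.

v_0 = (-2, -1, -1).
v_1 = A·v_0 = (6, 13, 6).
v_2 = A·v_1 = (-58, -81, -25).
v_3 = A·v_2 = (382, 517, 230).
v_4 = A·v_3 = (-2450, -3617, -1433).

v_4 = (-2450, -3617, -1433)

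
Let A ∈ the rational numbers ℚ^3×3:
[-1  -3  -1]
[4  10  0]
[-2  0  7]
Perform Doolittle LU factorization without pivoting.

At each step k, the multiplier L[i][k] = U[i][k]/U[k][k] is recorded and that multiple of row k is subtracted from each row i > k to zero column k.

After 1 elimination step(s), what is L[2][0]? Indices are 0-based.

k=0: U[0][0]=-1
  eliminate (1,0): mult=-4, new row 1: (0, -2, -4); set L[1][0]=-4
  eliminate (2,0): mult=2, new row 2: (0, 6, 9); set L[2][0]=2

L[2][0] = 2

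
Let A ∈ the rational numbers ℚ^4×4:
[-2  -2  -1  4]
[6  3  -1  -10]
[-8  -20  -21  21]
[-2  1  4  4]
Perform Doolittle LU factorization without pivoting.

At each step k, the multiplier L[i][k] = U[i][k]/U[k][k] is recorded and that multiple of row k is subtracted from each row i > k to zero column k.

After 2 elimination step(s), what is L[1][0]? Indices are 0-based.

Step 1: pivot at (0,0) is -2.
  row1 ← row1 − (-3)·row0  ⇒  L[1][0]=-3, U row1=(0, -3, -4, 2)
  row2 ← row2 − (4)·row0  ⇒  L[2][0]=4, U row2=(0, -12, -17, 5)
  row3 ← row3 − (1)·row0  ⇒  L[3][0]=1, U row3=(0, 3, 5, 0)
Step 2: pivot at (1,1) is -3.
  row2 ← row2 − (4)·row1  ⇒  L[2][1]=4, U row2=(0, 0, -1, -3)
  row3 ← row3 − (-1)·row1  ⇒  L[3][1]=-1, U row3=(0, 0, 1, 2)

L[1][0] = -3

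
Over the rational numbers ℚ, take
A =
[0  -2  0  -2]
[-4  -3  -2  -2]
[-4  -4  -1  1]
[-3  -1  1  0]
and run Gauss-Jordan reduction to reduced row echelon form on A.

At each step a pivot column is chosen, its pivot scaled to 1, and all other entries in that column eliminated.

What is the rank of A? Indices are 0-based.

step 1: exchange rows 0,1
step 1: normalize row 0 (÷-4) = (1, 3/4, 1/2, 1/2)
  row 2: subtract -4×row0 = (0, -1, 1, 3)
  row 3: subtract -3×row0 = (0, 5/4, 5/2, 3/2)
step 2: normalize row 1 (÷-2) = (0, 1, 0, 1)
  row 0: subtract 3/4×row1 = (1, 0, 1/2, -1/4)
  row 2: subtract -1×row1 = (0, 0, 1, 4)
  row 3: subtract 5/4×row1 = (0, 0, 5/2, 1/4)
step 3: normalize row 2 (÷1) = (0, 0, 1, 4)
  row 0: subtract 1/2×row2 = (1, 0, 0, -9/4)
  row 3: subtract 5/2×row2 = (0, 0, 0, -39/4)
step 4: normalize row 3 (÷-39/4) = (0, 0, 0, 1)
  row 0: subtract -9/4×row3 = (1, 0, 0, 0)
  row 1: subtract 1×row3 = (0, 1, 0, 0)
  row 2: subtract 4×row3 = (0, 0, 1, 0)

rank = 4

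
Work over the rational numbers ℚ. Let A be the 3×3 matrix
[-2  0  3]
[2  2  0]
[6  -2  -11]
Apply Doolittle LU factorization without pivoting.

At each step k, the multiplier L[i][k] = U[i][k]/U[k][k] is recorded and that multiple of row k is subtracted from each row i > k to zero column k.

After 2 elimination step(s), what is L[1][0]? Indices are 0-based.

L[1][0] = -1

[col 0] pivot -2
  R1 -= -1*R0 → (0, 2, 3)  (L[1][0] := -1)
  R2 -= -3*R0 → (0, -2, -2)  (L[2][0] := -3)
[col 1] pivot 2
  R2 -= -1*R1 → (0, 0, 1)  (L[2][1] := -1)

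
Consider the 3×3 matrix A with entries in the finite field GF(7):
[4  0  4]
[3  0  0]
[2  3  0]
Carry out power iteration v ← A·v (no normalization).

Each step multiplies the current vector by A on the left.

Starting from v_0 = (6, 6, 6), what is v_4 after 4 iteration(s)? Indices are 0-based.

v_0 = (6, 6, 6).
v_1 = A·v_0 = (6, 4, 2).
v_2 = A·v_1 = (4, 4, 3).
v_3 = A·v_2 = (0, 5, 6).
v_4 = A·v_3 = (3, 0, 1).

v_4 = (3, 0, 1)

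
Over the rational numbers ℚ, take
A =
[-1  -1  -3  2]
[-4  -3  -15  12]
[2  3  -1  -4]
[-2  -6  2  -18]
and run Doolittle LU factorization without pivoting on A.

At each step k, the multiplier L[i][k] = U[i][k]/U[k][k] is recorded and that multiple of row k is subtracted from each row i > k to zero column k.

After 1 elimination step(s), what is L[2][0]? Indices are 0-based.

L[2][0] = -2

k=0: U[0][0]=-1
  eliminate (1,0): mult=4, new row 1: (0, 1, -3, 4); set L[1][0]=4
  eliminate (2,0): mult=-2, new row 2: (0, 1, -7, 0); set L[2][0]=-2
  eliminate (3,0): mult=2, new row 3: (0, -4, 8, -22); set L[3][0]=2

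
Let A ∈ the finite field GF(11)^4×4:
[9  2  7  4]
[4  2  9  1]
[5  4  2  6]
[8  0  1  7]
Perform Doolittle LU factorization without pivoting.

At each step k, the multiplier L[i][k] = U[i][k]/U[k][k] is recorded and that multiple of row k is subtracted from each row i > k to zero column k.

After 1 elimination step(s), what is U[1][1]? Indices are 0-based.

U[1][1] = 6

Step 1: pivot at (0,0) is 9.
  row1 ← row1 − (9)·row0  ⇒  L[1][0]=9, U row1=(0, 6, 1, 9)
  row2 ← row2 − (3)·row0  ⇒  L[2][0]=3, U row2=(0, 9, 3, 5)
  row3 ← row3 − (7)·row0  ⇒  L[3][0]=7, U row3=(0, 8, 7, 1)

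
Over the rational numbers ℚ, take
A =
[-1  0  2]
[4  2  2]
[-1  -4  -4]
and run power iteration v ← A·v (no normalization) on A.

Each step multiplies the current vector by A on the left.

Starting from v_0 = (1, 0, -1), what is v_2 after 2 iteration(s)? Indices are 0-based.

v_0 = (1, 0, -1).
v_1 = A·v_0 = (-3, 2, 3).
v_2 = A·v_1 = (9, -2, -17).

v_2 = (9, -2, -17)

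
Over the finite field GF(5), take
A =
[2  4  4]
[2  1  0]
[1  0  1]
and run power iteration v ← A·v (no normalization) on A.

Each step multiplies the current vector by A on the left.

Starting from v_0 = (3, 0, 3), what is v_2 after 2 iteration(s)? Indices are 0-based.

v_2 = (4, 2, 4)

v_0 = (3, 0, 3).
v_1 = A·v_0 = (3, 1, 1).
v_2 = A·v_1 = (4, 2, 4).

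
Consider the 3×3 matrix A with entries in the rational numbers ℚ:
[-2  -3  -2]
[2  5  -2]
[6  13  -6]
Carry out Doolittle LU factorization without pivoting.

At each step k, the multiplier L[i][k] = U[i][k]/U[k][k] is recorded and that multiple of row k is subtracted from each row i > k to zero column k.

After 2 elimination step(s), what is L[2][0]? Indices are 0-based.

Step 1: pivot at (0,0) is -2.
  row1 ← row1 − (-1)·row0  ⇒  L[1][0]=-1, U row1=(0, 2, -4)
  row2 ← row2 − (-3)·row0  ⇒  L[2][0]=-3, U row2=(0, 4, -12)
Step 2: pivot at (1,1) is 2.
  row2 ← row2 − (2)·row1  ⇒  L[2][1]=2, U row2=(0, 0, -4)

L[2][0] = -3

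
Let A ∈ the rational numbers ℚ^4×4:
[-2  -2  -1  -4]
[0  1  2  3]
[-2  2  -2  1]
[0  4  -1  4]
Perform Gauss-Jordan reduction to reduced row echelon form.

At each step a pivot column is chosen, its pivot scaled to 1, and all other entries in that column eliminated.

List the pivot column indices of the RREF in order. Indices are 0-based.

step 1: normalize row 0 (÷-2) = (1, 1, 1/2, 2)
  row 2: subtract -2×row0 = (0, 4, -1, 5)
step 2: normalize row 1 (÷1) = (0, 1, 2, 3)
  row 0: subtract 1×row1 = (1, 0, -3/2, -1)
  row 2: subtract 4×row1 = (0, 0, -9, -7)
  row 3: subtract 4×row1 = (0, 0, -9, -8)
step 3: normalize row 2 (÷-9) = (0, 0, 1, 7/9)
  row 0: subtract -3/2×row2 = (1, 0, 0, 1/6)
  row 1: subtract 2×row2 = (0, 1, 0, 13/9)
  row 3: subtract -9×row2 = (0, 0, 0, -1)
step 4: normalize row 3 (÷-1) = (0, 0, 0, 1)
  row 0: subtract 1/6×row3 = (1, 0, 0, 0)
  row 1: subtract 13/9×row3 = (0, 1, 0, 0)
  row 2: subtract 7/9×row3 = (0, 0, 1, 0)

pivot columns: 0, 1, 2, 3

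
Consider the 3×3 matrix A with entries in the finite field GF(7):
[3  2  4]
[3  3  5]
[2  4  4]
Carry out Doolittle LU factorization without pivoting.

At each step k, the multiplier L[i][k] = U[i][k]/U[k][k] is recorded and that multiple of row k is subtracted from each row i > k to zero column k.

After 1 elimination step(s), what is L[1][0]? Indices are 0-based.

Step 1: pivot at (0,0) is 3.
  row1 ← row1 − (1)·row0  ⇒  L[1][0]=1, U row1=(0, 1, 1)
  row2 ← row2 − (3)·row0  ⇒  L[2][0]=3, U row2=(0, 5, 6)

L[1][0] = 1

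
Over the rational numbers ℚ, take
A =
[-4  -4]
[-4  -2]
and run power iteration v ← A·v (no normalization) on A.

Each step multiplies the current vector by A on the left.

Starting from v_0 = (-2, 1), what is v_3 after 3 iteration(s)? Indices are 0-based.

v_0 = (-2, 1).
v_1 = A·v_0 = (4, 6).
v_2 = A·v_1 = (-40, -28).
v_3 = A·v_2 = (272, 216).

v_3 = (272, 216)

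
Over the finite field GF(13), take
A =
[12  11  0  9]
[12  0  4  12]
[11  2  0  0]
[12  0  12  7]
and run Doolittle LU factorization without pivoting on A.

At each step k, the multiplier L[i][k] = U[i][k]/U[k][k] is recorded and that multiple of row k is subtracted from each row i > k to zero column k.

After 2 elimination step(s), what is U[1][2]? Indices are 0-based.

k=0: U[0][0]=12
  eliminate (1,0): mult=1, new row 1: (0, 2, 4, 3); set L[1][0]=1
  eliminate (2,0): mult=2, new row 2: (0, 6, 0, 8); set L[2][0]=2
  eliminate (3,0): mult=1, new row 3: (0, 2, 12, 11); set L[3][0]=1
k=1: U[1][1]=2
  eliminate (2,1): mult=3, new row 2: (0, 0, 1, 12); set L[2][1]=3
  eliminate (3,1): mult=1, new row 3: (0, 0, 8, 8); set L[3][1]=1

U[1][2] = 4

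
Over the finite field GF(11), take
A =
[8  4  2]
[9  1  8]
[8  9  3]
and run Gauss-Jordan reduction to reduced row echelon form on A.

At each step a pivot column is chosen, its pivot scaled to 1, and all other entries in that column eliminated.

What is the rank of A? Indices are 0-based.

step 1: normalize row 0 (÷8) = (1, 6, 3)
  row 1: subtract 9×row0 = (0, 2, 3)
  row 2: subtract 8×row0 = (0, 5, 1)
step 2: normalize row 1 (÷2) = (0, 1, 7)
  row 0: subtract 6×row1 = (1, 0, 5)
  row 2: subtract 5×row1 = (0, 0, 10)
step 3: normalize row 2 (÷10) = (0, 0, 1)
  row 0: subtract 5×row2 = (1, 0, 0)
  row 1: subtract 7×row2 = (0, 1, 0)

rank = 3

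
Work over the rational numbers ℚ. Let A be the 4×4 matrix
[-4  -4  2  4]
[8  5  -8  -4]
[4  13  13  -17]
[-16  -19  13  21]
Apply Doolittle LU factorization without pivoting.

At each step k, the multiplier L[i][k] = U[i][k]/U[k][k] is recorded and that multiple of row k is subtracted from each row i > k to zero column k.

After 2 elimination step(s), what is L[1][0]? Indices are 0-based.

L[1][0] = -2

k=0: U[0][0]=-4
  eliminate (1,0): mult=-2, new row 1: (0, -3, -4, 4); set L[1][0]=-2
  eliminate (2,0): mult=-1, new row 2: (0, 9, 15, -13); set L[2][0]=-1
  eliminate (3,0): mult=4, new row 3: (0, -3, 5, 5); set L[3][0]=4
k=1: U[1][1]=-3
  eliminate (2,1): mult=-3, new row 2: (0, 0, 3, -1); set L[2][1]=-3
  eliminate (3,1): mult=1, new row 3: (0, 0, 9, 1); set L[3][1]=1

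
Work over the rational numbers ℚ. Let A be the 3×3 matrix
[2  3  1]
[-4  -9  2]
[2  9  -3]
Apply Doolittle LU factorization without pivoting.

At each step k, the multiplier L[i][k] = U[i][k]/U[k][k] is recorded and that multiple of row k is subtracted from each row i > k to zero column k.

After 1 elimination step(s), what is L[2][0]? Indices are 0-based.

Step 1: pivot at (0,0) is 2.
  row1 ← row1 − (-2)·row0  ⇒  L[1][0]=-2, U row1=(0, -3, 4)
  row2 ← row2 − (1)·row0  ⇒  L[2][0]=1, U row2=(0, 6, -4)

L[2][0] = 1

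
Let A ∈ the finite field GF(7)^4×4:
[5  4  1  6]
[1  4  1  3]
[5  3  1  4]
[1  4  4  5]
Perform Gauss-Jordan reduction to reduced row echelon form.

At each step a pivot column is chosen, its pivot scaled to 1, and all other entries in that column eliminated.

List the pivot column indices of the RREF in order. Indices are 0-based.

pivot columns: 0, 1, 2

step 1: normalize row 0 (÷5) = (1, 5, 3, 4)
  row 1: subtract 1×row0 = (0, 6, 5, 6)
  row 2: subtract 5×row0 = (0, 6, 0, 5)
  row 3: subtract 1×row0 = (0, 6, 1, 1)
step 2: normalize row 1 (÷6) = (0, 1, 2, 1)
  row 0: subtract 5×row1 = (1, 0, 0, 6)
  row 2: subtract 6×row1 = (0, 0, 2, 6)
  row 3: subtract 6×row1 = (0, 0, 3, 2)
step 3: normalize row 2 (÷2) = (0, 0, 1, 3)
  row 1: subtract 2×row2 = (0, 1, 0, 2)
  row 3: subtract 3×row2 = (0, 0, 0, 0)
skip col 3 (zero from row 3)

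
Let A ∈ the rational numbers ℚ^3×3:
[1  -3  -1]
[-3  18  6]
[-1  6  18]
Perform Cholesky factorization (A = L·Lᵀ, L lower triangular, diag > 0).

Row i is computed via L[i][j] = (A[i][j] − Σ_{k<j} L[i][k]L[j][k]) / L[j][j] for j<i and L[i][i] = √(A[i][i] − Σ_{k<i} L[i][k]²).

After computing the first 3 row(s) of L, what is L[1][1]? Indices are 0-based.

L[1][1] = 3

Step 1: L[0][0] = √(1) = 1.
  L[1][0] = (-3) / L[0][0] = -3.
Step 2: L[1][1] = √(9) = 3.
  L[2][0] = (-1) / L[0][0] = -1.
  L[2][1] = (3) / L[1][1] = 1.
Step 3: L[2][2] = √(16) = 4.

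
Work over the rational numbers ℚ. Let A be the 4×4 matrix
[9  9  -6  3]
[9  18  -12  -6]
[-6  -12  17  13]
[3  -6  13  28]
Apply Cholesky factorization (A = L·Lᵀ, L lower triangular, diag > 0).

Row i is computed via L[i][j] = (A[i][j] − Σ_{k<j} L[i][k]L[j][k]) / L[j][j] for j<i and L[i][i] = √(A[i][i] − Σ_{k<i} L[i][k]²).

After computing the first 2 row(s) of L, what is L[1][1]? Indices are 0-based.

L[1][1] = 3

Step 1: L[0][0] = √(9) = 3.
  L[1][0] = (9) / L[0][0] = 3.
Step 2: L[1][1] = √(9) = 3.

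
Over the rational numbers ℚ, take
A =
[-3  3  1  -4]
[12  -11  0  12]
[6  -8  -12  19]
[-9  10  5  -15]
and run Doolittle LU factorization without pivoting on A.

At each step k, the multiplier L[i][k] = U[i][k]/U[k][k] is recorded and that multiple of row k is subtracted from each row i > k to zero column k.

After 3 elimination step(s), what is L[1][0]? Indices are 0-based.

[col 0] pivot -3
  R1 -= -4*R0 → (0, 1, 4, -4)  (L[1][0] := -4)
  R2 -= -2*R0 → (0, -2, -10, 11)  (L[2][0] := -2)
  R3 -= 3*R0 → (0, 1, 2, -3)  (L[3][0] := 3)
[col 1] pivot 1
  R2 -= -2*R1 → (0, 0, -2, 3)  (L[2][1] := -2)
  R3 -= 1*R1 → (0, 0, -2, 1)  (L[3][1] := 1)
[col 2] pivot -2
  R3 -= 1*R2 → (0, 0, 0, -2)  (L[3][2] := 1)

L[1][0] = -4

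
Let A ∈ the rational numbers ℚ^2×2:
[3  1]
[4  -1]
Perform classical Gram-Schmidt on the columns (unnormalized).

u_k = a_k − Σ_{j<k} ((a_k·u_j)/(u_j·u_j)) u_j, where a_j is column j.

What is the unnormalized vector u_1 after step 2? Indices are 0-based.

u_1 = (28/25, -21/25)

Step 1: u_0 = a_0 = (3, 4).
Step 2: u_1 = a_1 − (-1/25)·u_0 = (28/25, -21/25).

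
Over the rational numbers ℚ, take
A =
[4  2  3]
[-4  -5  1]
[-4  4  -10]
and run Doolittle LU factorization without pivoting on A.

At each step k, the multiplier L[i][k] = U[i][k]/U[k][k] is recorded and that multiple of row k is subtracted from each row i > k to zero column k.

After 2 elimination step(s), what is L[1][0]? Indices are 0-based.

[col 0] pivot 4
  R1 -= -1*R0 → (0, -3, 4)  (L[1][0] := -1)
  R2 -= -1*R0 → (0, 6, -7)  (L[2][0] := -1)
[col 1] pivot -3
  R2 -= -2*R1 → (0, 0, 1)  (L[2][1] := -2)

L[1][0] = -1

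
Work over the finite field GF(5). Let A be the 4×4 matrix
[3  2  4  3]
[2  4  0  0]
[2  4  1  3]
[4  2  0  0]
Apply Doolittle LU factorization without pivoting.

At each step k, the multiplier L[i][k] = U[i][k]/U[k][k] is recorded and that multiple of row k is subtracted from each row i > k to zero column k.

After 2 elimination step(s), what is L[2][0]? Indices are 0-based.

k=0: U[0][0]=3
  eliminate (1,0): mult=4, new row 1: (0, 1, 4, 3); set L[1][0]=4
  eliminate (2,0): mult=4, new row 2: (0, 1, 0, 1); set L[2][0]=4
  eliminate (3,0): mult=3, new row 3: (0, 1, 3, 1); set L[3][0]=3
k=1: U[1][1]=1
  eliminate (2,1): mult=1, new row 2: (0, 0, 1, 3); set L[2][1]=1
  eliminate (3,1): mult=1, new row 3: (0, 0, 4, 3); set L[3][1]=1

L[2][0] = 4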